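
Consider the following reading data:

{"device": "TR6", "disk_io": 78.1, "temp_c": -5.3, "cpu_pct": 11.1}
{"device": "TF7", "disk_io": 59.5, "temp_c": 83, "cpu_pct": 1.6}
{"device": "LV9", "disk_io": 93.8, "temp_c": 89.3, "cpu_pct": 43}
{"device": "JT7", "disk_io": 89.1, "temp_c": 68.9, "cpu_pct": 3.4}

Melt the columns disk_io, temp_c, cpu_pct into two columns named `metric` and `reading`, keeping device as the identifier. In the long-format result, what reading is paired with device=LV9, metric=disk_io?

93.8

Unpivoting turns each (device, wide-column) pair into one long row.
The wide cell at row LV9, column disk_io holds 93.8, so the long row (LV9, disk_io) has reading=93.8.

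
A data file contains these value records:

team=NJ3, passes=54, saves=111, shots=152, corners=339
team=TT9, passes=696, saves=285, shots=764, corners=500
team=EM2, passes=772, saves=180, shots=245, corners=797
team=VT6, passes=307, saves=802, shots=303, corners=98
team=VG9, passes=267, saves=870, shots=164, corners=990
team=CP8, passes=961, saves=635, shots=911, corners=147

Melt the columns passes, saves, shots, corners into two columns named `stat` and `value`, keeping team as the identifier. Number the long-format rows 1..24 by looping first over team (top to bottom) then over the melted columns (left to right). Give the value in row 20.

24 rows total (6 × 4). Row 20: index ⌊(20-1)/4⌋ = 4 into team → VG9; (20-1) mod 4 = 3 into the melted columns → corners.
So row 20 is (VG9, corners, 990); value = 990.

990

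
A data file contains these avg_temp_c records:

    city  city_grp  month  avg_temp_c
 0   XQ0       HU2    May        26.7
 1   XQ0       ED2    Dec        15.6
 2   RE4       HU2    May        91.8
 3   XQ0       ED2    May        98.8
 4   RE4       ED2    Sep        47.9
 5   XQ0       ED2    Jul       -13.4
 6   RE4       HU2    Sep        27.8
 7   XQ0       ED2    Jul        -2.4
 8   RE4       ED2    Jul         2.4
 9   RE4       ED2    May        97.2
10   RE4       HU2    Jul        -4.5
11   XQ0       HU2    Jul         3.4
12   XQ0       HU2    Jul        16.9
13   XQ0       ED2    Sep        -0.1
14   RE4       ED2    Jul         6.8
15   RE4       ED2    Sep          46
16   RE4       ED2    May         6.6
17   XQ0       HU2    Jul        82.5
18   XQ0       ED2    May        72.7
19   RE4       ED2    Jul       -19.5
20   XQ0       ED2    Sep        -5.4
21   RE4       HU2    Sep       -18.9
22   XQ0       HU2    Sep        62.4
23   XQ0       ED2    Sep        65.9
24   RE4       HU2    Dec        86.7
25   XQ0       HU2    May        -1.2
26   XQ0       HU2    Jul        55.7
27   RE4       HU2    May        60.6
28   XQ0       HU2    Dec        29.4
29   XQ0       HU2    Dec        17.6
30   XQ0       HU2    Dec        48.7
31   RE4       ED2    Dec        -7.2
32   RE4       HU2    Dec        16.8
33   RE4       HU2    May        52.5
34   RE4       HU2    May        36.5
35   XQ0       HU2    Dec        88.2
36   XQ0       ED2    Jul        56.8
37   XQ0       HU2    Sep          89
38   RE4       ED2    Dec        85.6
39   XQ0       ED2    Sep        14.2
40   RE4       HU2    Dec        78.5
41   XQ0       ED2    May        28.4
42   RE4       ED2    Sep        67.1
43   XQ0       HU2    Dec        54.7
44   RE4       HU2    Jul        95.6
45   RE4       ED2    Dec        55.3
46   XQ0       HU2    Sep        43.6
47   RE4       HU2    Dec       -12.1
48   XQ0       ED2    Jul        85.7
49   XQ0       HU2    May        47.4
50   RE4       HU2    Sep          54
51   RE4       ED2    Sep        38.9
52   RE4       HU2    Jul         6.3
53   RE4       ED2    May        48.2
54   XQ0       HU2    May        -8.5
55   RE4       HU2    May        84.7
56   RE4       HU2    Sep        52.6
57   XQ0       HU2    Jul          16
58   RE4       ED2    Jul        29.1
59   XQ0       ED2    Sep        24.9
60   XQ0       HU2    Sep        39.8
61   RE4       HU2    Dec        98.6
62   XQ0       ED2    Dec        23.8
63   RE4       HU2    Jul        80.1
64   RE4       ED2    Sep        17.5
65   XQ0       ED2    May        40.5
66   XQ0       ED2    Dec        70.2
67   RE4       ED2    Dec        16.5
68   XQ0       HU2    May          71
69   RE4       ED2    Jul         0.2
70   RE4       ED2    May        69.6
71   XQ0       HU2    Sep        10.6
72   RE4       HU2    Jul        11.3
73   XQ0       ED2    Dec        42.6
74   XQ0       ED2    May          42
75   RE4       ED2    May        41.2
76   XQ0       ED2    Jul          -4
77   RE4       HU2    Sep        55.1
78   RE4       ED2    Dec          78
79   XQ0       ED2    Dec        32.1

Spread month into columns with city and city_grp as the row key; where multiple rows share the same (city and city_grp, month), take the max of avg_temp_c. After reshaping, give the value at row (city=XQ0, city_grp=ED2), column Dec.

70.2

Rows with city=XQ0, city_grp=ED2 and month=Dec: avg_temp_c values are 15.6, 23.8, 70.2, 42.6, 32.1.
max(15.6, 23.8, 70.2, 42.6, 32.1) = 70.2.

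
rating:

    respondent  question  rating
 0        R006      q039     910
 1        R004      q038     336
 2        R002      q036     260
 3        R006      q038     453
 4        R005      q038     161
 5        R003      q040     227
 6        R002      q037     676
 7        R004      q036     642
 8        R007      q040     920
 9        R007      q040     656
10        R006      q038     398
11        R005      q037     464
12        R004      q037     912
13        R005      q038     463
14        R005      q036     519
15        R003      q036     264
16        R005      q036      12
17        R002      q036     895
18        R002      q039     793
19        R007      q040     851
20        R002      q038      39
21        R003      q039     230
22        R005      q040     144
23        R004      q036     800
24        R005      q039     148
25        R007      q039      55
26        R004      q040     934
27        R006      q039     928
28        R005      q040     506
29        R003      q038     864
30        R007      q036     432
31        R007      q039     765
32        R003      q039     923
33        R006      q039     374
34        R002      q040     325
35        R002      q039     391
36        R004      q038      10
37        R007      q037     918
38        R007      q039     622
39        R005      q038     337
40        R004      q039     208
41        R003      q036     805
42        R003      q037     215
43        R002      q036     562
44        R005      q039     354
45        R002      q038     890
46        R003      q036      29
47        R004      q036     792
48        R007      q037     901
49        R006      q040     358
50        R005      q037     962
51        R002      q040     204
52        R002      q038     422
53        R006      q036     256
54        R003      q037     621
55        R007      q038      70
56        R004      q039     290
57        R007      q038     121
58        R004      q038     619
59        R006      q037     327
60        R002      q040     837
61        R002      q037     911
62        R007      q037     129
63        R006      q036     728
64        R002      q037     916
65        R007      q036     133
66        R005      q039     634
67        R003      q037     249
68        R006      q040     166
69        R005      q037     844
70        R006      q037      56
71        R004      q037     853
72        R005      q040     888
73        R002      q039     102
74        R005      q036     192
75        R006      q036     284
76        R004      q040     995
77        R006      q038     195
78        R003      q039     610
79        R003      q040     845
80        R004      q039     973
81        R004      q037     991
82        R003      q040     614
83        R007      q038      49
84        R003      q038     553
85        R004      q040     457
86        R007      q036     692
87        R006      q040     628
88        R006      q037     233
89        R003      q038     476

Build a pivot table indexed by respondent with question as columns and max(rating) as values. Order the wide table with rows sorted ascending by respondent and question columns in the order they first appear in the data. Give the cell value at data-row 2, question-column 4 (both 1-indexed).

845

With rows sorted ascending by respondent, row 2 is respondent=R003. question columns in first-appearance order: q039, q038, q036, q040, q037; column 4 is q040.
Long rows with respondent=R003, question=q040: max(227, 845, 614) = 845.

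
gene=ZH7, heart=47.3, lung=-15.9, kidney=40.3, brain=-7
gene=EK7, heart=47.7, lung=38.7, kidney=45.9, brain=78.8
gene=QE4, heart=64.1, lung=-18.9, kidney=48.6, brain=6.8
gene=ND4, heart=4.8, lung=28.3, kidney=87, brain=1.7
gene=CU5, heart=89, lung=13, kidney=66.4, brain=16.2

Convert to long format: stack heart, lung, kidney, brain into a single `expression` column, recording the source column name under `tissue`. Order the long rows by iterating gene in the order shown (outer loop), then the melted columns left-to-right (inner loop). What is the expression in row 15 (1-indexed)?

20 rows total (5 × 4). Row 15: index ⌊(15-1)/4⌋ = 3 into gene → ND4; (15-1) mod 4 = 2 into the melted columns → kidney.
So row 15 is (ND4, kidney, 87); expression = 87.

87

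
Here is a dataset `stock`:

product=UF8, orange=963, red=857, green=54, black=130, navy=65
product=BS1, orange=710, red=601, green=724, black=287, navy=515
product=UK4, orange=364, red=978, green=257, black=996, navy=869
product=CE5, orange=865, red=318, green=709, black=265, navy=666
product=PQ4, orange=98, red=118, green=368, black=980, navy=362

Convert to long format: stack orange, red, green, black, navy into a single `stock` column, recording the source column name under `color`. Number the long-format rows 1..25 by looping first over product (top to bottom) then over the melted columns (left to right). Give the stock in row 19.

25 rows total (5 × 5). Row 19: index ⌊(19-1)/5⌋ = 3 into product → CE5; (19-1) mod 5 = 3 into the melted columns → black.
So row 19 is (CE5, black, 265); stock = 265.

265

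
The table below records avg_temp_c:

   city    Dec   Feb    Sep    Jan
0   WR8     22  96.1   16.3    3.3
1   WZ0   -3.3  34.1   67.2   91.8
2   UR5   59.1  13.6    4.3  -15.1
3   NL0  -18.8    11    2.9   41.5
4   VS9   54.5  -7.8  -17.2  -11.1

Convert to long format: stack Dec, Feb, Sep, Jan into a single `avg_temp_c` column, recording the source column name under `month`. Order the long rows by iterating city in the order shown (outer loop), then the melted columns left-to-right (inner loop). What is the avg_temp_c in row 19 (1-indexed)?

20 rows total (5 × 4). Row 19: index ⌊(19-1)/4⌋ = 4 into city → VS9; (19-1) mod 4 = 2 into the melted columns → Sep.
So row 19 is (VS9, Sep, -17.2); avg_temp_c = -17.2.

-17.2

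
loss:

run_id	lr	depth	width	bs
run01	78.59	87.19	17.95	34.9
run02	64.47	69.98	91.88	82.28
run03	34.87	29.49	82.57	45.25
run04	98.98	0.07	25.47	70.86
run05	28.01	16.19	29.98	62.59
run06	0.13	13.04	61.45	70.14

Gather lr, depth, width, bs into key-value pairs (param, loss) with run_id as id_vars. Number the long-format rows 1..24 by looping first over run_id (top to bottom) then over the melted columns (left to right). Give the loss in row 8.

24 rows total (6 × 4). Row 8: index ⌊(8-1)/4⌋ = 1 into run_id → run02; (8-1) mod 4 = 3 into the melted columns → bs.
So row 8 is (run02, bs, 82.28); loss = 82.28.

82.28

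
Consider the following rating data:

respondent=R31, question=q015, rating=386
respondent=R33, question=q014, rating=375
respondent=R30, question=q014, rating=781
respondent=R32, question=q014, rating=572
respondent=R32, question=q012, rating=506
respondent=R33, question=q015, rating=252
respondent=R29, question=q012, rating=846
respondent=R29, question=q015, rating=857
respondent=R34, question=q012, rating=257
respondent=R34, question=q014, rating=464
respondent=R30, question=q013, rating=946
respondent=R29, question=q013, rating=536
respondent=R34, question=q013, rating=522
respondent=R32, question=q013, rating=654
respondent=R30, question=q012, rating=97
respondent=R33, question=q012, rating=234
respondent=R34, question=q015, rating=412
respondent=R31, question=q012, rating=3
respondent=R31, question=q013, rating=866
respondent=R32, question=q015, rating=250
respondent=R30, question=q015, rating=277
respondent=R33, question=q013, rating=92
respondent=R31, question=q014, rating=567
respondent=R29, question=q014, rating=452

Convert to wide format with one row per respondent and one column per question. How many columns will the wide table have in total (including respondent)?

5

1 column for respondent plus 4 distinct question values → 5 columns.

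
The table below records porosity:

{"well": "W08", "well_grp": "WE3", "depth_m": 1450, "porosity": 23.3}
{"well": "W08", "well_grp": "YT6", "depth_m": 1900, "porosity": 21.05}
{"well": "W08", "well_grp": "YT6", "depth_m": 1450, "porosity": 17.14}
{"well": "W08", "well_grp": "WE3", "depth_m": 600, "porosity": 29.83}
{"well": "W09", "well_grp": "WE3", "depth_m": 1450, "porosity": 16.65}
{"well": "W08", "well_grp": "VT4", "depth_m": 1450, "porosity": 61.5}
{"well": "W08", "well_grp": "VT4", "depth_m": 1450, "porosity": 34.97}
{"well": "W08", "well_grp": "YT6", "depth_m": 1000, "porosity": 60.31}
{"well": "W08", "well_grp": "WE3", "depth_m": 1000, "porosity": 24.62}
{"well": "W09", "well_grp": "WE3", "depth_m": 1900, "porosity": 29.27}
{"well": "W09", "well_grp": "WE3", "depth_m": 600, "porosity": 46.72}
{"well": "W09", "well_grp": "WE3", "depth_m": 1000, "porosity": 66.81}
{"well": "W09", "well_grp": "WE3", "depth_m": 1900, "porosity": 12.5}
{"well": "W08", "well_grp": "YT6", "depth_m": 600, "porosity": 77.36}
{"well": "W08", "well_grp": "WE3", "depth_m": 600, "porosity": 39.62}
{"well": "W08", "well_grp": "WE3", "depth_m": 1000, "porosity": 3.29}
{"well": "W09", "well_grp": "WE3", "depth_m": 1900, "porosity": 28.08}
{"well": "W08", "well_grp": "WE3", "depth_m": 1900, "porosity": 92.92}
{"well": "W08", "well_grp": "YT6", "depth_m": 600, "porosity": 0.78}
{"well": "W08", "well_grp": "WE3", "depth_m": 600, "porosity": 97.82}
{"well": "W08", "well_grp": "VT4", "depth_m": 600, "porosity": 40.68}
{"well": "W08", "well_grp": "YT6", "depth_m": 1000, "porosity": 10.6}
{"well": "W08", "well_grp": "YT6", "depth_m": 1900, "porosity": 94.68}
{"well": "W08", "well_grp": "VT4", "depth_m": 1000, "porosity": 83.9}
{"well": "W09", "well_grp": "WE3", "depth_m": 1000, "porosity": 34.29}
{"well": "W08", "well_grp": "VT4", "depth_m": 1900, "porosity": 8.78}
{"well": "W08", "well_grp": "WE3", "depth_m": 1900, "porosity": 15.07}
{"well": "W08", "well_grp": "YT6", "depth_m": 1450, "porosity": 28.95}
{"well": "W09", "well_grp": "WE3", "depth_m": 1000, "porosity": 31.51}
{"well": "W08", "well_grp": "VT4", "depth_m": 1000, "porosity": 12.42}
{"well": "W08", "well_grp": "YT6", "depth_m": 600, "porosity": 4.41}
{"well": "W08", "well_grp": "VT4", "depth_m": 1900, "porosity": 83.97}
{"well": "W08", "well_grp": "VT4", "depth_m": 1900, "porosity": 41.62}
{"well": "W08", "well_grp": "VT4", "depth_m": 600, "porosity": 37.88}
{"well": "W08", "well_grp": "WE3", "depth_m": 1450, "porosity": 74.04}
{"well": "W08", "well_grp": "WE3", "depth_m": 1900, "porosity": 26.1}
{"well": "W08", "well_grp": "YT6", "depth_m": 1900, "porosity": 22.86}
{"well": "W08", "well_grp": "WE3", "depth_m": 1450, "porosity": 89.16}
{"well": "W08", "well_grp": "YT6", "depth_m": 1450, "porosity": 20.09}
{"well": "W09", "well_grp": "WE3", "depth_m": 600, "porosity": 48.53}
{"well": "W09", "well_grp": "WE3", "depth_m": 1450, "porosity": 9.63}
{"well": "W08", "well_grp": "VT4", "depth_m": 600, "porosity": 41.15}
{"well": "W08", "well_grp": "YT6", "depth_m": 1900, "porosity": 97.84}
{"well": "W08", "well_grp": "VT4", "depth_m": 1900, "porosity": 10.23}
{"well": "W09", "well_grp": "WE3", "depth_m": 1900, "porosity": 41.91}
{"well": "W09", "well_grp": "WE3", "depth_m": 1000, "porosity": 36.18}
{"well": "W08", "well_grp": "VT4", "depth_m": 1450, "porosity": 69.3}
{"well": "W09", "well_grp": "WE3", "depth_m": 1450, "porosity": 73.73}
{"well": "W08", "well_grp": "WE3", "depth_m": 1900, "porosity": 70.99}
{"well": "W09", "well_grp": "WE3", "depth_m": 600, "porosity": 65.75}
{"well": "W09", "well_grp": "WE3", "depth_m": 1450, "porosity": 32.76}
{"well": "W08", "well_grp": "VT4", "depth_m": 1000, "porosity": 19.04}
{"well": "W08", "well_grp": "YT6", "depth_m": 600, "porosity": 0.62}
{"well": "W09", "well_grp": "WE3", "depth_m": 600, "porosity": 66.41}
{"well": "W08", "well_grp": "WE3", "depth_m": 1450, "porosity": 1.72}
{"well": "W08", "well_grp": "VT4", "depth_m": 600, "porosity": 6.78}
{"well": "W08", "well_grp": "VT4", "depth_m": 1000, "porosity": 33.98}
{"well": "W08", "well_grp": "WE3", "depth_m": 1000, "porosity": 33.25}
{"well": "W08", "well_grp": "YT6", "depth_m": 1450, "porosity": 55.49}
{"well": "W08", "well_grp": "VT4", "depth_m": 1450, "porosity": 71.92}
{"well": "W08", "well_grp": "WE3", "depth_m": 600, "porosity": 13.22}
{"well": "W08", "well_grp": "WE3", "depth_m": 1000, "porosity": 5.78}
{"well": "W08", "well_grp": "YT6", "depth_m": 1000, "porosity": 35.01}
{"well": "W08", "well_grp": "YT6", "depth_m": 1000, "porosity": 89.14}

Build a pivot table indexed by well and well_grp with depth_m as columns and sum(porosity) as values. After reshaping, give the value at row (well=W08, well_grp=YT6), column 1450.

121.67

Rows with well=W08, well_grp=YT6 and depth_m=1450: porosity values are 17.14, 28.95, 20.09, 55.49.
17.14 + 28.95 + 20.09 + 55.49 = 121.67.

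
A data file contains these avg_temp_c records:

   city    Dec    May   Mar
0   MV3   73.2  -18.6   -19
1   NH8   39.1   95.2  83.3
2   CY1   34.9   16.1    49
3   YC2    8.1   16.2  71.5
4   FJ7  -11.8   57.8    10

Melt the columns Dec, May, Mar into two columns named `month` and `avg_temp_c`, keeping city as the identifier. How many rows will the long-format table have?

15

5 city values × 3 melted columns = 15 rows.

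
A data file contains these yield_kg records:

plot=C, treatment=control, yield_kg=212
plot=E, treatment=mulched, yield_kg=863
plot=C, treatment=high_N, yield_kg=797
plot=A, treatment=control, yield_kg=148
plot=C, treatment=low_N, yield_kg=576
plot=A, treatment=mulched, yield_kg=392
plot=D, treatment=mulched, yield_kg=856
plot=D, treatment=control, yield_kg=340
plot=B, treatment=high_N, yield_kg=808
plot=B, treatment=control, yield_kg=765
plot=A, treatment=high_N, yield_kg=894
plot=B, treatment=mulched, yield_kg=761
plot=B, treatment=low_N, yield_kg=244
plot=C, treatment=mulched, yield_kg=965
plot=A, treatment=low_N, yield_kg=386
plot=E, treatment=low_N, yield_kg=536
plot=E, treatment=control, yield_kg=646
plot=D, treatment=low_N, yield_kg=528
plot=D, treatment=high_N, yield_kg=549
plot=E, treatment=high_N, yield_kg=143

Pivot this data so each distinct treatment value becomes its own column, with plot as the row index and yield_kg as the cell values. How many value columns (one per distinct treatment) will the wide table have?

4 distinct treatment values: control, low_N, high_N, mulched.

4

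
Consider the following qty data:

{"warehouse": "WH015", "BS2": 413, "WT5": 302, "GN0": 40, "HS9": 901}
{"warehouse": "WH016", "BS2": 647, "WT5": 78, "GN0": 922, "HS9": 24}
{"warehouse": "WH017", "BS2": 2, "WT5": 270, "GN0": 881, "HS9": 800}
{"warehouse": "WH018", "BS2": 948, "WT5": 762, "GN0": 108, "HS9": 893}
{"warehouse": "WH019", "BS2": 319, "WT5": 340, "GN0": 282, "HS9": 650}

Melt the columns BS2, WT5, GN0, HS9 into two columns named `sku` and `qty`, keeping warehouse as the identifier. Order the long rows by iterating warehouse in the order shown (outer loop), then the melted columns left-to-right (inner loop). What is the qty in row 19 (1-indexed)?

20 rows total (5 × 4). Row 19: index ⌊(19-1)/4⌋ = 4 into warehouse → WH019; (19-1) mod 4 = 2 into the melted columns → GN0.
So row 19 is (WH019, GN0, 282); qty = 282.

282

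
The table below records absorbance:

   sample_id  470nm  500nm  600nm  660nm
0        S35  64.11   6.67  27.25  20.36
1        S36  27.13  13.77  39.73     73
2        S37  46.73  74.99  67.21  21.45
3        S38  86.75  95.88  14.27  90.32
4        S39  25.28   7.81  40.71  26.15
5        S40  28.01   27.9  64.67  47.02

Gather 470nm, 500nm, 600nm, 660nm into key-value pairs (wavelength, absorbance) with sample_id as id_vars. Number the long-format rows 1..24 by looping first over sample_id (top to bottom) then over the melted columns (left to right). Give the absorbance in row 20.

24 rows total (6 × 4). Row 20: index ⌊(20-1)/4⌋ = 4 into sample_id → S39; (20-1) mod 4 = 3 into the melted columns → 660nm.
So row 20 is (S39, 660nm, 26.15); absorbance = 26.15.

26.15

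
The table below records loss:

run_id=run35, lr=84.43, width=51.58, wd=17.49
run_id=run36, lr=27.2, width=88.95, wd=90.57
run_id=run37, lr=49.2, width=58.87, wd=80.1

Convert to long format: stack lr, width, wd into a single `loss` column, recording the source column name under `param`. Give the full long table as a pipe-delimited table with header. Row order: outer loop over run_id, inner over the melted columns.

| run_id | param | loss |
| run35 | lr | 84.43 |
| run35 | width | 51.58 |
| run35 | wd | 17.49 |
| run36 | lr | 27.2 |
| run36 | width | 88.95 |
| run36 | wd | 90.57 |
| run37 | lr | 49.2 |
| run37 | width | 58.87 |
| run37 | wd | 80.1 |

Each (run_id, column) pair becomes one row: 3 × 3 = 9 rows.
For example, (run35, lr) → loss=84.43.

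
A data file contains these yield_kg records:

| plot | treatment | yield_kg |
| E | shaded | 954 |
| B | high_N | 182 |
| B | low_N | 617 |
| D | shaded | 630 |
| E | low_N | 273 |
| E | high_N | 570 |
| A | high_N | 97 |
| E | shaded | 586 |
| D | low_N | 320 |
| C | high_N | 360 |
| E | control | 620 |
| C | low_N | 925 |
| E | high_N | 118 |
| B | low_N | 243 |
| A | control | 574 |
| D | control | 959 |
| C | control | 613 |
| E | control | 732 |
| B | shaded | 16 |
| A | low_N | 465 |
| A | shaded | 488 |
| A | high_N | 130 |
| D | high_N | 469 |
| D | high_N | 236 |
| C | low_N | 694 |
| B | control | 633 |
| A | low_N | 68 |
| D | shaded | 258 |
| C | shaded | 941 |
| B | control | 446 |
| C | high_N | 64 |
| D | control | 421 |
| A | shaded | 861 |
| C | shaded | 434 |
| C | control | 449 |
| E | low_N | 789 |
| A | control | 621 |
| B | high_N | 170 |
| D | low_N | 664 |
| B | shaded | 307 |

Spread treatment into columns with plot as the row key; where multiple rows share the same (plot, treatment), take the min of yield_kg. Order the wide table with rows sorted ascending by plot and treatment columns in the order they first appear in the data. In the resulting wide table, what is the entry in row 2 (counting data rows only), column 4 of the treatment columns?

446

With rows sorted ascending by plot, row 2 is plot=B. treatment columns in first-appearance order: shaded, high_N, low_N, control; column 4 is control.
Long rows with plot=B, treatment=control: min(633, 446) = 446.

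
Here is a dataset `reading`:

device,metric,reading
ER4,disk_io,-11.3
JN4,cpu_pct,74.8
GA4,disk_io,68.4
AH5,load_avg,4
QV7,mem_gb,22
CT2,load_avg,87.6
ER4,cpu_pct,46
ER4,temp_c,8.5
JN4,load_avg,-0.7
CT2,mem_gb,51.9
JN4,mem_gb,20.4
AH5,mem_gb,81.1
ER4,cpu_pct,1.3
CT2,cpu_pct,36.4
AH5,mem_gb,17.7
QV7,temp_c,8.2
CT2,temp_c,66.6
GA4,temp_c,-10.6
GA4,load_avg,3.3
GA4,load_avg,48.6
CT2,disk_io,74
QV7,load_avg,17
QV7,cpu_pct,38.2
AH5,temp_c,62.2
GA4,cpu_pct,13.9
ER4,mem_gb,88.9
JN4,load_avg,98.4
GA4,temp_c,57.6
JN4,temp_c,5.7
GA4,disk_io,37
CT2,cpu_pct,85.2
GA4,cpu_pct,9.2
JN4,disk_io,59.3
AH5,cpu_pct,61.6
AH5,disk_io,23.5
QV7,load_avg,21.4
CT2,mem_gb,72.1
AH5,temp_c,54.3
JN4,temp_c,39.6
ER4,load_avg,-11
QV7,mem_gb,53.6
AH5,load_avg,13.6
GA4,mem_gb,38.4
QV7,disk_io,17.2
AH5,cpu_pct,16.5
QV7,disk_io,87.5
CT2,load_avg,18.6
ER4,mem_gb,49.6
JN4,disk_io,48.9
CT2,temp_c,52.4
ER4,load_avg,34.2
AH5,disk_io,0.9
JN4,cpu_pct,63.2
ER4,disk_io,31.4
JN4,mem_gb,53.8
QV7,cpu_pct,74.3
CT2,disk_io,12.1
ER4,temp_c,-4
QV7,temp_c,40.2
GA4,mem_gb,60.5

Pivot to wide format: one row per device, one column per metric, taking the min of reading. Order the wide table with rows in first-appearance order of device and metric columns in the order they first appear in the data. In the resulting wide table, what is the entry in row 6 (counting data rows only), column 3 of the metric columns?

With rows in first-appearance order of device, row 6 is device=CT2. metric columns in first-appearance order: disk_io, cpu_pct, load_avg, mem_gb, temp_c; column 3 is load_avg.
Long rows with device=CT2, metric=load_avg: min(87.6, 18.6) = 18.6.

18.6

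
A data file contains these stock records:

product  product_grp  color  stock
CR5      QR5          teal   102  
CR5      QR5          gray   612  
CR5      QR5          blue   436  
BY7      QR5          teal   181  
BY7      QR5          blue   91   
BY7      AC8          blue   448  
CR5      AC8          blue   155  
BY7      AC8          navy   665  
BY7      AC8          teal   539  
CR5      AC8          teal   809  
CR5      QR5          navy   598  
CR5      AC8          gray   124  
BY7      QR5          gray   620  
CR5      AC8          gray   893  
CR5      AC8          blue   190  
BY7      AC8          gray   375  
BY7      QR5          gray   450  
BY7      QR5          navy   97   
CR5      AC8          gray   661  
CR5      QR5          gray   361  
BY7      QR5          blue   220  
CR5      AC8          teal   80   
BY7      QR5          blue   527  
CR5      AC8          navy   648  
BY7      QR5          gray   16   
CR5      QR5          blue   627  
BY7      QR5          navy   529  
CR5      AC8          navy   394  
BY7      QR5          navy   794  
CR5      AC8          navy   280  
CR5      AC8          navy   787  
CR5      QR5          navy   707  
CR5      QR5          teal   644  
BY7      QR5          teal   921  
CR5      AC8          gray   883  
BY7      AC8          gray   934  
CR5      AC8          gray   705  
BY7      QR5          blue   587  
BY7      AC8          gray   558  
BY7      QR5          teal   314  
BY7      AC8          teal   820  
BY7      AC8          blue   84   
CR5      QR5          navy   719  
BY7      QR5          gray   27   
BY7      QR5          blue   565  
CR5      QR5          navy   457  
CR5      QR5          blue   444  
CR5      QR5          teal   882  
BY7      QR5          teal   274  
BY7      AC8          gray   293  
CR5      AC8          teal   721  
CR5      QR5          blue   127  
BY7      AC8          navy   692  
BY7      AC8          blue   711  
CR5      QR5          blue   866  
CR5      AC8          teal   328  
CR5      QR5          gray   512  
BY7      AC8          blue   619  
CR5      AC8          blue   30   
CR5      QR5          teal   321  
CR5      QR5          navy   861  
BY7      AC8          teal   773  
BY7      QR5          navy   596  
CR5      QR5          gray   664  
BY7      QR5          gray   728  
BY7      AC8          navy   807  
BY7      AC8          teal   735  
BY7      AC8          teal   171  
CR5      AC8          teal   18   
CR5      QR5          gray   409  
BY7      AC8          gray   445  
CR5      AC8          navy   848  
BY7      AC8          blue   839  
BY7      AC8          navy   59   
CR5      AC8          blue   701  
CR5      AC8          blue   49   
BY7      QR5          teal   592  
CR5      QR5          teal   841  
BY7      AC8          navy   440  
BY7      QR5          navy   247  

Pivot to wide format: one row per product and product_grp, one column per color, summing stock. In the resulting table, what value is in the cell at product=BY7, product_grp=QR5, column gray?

Rows with product=BY7, product_grp=QR5 and color=gray: stock values are 620, 450, 16, 27, 728.
620 + 450 + 16 + 27 + 728 = 1841.

1841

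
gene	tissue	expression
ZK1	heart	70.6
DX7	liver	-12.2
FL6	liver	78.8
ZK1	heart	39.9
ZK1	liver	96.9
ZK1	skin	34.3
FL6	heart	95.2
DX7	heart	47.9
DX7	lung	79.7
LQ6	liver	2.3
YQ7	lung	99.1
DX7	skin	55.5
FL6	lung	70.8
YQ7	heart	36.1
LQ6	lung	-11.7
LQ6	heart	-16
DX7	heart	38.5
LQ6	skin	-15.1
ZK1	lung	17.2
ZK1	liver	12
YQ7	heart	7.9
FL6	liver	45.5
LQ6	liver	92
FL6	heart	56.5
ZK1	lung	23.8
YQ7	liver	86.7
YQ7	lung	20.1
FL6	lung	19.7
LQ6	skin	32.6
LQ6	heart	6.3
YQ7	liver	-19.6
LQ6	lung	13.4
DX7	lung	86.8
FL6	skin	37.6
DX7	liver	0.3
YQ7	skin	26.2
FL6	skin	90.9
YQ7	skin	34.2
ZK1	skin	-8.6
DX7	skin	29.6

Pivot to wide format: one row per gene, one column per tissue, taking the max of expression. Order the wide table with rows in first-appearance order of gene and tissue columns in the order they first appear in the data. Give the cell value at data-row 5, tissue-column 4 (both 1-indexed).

99.1

With rows in first-appearance order of gene, row 5 is gene=YQ7. tissue columns in first-appearance order: heart, liver, skin, lung; column 4 is lung.
Long rows with gene=YQ7, tissue=lung: max(99.1, 20.1) = 99.1.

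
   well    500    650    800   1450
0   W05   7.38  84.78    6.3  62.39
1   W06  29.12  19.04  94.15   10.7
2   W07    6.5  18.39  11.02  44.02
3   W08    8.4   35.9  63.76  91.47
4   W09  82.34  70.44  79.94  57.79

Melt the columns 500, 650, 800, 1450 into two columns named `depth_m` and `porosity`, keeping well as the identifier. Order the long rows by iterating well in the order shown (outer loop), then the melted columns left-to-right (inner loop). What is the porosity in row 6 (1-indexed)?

20 rows total (5 × 4). Row 6: index ⌊(6-1)/4⌋ = 1 into well → W06; (6-1) mod 4 = 1 into the melted columns → 650.
So row 6 is (W06, 650, 19.04); porosity = 19.04.

19.04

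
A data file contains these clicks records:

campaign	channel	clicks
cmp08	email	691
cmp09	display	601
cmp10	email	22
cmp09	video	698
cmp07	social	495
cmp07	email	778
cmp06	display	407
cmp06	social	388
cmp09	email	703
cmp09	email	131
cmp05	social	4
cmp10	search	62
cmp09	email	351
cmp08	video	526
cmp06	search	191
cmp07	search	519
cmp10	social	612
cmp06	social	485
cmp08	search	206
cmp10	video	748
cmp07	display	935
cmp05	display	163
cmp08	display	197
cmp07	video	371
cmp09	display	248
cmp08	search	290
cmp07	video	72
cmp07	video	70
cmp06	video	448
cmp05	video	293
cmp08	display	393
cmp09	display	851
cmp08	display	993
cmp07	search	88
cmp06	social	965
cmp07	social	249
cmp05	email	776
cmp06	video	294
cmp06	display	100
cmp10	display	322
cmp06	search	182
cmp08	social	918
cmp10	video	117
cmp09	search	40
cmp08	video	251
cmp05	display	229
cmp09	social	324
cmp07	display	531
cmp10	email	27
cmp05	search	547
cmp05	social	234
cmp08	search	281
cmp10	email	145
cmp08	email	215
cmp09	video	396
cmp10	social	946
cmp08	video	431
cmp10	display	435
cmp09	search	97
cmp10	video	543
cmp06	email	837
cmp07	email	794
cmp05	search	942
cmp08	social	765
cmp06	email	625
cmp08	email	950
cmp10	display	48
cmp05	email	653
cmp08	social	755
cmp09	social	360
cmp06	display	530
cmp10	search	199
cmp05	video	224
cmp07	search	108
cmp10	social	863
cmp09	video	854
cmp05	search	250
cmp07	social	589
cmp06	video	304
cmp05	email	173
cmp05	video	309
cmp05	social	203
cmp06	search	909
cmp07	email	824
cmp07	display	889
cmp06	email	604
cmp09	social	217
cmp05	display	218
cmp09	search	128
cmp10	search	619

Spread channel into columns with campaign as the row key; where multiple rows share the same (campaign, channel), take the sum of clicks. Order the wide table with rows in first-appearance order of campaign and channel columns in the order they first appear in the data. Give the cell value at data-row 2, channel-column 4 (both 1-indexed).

With rows in first-appearance order of campaign, row 2 is campaign=cmp09. channel columns in first-appearance order: email, display, video, social, search; column 4 is social.
Long rows with campaign=cmp09, channel=social: 324 + 360 + 217 = 901.

901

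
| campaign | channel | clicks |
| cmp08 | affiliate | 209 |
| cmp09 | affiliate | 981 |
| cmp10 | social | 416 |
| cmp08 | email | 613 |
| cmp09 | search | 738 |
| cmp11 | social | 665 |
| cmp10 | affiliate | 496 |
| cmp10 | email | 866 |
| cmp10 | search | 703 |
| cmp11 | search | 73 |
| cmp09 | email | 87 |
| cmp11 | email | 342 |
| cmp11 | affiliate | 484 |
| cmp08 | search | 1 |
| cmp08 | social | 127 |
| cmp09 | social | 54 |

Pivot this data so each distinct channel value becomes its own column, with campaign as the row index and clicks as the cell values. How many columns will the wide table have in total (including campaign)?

5

1 column for campaign plus 4 distinct channel values → 5 columns.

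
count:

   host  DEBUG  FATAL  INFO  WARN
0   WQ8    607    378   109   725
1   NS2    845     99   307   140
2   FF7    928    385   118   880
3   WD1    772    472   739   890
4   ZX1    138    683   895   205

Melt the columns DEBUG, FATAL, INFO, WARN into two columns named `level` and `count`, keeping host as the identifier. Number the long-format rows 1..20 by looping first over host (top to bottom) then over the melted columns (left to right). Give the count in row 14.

472

20 rows total (5 × 4). Row 14: index ⌊(14-1)/4⌋ = 3 into host → WD1; (14-1) mod 4 = 1 into the melted columns → FATAL.
So row 14 is (WD1, FATAL, 472); count = 472.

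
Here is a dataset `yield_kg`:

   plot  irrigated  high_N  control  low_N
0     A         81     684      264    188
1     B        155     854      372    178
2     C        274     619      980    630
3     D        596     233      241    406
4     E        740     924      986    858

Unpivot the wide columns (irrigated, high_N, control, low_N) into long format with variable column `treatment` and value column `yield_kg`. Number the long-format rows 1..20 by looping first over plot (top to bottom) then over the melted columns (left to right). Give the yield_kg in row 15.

241

20 rows total (5 × 4). Row 15: index ⌊(15-1)/4⌋ = 3 into plot → D; (15-1) mod 4 = 2 into the melted columns → control.
So row 15 is (D, control, 241); yield_kg = 241.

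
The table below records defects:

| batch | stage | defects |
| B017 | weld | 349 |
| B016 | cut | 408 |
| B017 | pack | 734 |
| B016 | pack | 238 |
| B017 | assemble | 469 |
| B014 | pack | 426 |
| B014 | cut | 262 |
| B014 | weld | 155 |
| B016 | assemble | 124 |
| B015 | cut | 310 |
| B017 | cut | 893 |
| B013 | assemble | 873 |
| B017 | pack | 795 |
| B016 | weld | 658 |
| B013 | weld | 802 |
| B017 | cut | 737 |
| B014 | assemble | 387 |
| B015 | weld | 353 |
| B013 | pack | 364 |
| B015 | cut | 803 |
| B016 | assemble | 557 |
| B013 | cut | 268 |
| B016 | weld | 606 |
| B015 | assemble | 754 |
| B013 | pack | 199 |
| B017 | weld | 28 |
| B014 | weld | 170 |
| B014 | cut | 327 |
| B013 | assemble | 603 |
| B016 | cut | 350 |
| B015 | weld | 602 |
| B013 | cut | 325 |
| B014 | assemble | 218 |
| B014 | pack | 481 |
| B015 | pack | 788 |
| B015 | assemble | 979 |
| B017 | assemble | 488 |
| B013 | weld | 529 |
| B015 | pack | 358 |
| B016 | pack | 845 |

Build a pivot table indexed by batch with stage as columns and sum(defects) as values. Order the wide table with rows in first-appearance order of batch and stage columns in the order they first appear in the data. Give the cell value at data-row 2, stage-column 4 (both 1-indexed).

With rows in first-appearance order of batch, row 2 is batch=B016. stage columns in first-appearance order: weld, cut, pack, assemble; column 4 is assemble.
Long rows with batch=B016, stage=assemble: 124 + 557 = 681.

681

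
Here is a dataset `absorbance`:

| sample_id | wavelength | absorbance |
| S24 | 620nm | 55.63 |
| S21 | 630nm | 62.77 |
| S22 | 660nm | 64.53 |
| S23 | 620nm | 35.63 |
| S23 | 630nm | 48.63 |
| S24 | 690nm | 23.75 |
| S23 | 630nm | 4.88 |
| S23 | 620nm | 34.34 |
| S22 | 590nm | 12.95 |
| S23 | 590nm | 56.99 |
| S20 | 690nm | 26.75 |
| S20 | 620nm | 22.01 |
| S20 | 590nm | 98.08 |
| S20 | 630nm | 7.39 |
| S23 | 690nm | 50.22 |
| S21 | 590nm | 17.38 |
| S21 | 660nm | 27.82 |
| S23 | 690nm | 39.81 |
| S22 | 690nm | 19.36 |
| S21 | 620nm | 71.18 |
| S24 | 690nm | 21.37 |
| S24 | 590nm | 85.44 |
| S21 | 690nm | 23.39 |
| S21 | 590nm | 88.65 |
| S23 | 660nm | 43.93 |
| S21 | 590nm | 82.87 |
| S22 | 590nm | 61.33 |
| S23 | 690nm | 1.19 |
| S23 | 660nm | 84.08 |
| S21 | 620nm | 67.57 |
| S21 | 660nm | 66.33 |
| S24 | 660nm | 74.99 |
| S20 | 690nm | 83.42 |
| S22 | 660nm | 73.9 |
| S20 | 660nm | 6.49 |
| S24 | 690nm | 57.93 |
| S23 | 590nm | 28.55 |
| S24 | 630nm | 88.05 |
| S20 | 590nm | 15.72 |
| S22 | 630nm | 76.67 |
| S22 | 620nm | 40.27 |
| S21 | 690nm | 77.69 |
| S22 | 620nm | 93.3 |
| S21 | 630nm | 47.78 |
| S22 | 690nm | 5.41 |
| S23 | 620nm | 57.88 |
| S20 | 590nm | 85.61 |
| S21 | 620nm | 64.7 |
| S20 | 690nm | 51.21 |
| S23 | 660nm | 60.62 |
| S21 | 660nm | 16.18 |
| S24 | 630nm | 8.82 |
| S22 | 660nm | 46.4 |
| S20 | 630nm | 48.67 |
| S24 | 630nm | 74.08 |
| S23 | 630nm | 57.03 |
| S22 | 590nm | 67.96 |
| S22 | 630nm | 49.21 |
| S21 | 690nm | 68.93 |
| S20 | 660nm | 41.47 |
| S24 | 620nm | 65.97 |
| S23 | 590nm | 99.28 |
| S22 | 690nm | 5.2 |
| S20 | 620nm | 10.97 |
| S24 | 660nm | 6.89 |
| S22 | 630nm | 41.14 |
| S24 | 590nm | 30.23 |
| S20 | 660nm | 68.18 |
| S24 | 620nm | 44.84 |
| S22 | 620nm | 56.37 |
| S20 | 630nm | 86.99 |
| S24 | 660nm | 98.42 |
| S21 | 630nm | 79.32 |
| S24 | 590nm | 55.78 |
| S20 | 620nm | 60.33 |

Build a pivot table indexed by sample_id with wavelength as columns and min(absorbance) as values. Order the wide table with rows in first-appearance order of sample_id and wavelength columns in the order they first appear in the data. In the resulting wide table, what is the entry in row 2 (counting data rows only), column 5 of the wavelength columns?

17.38

With rows in first-appearance order of sample_id, row 2 is sample_id=S21. wavelength columns in first-appearance order: 620nm, 630nm, 660nm, 690nm, 590nm; column 5 is 590nm.
Long rows with sample_id=S21, wavelength=590nm: min(17.38, 88.65, 82.87) = 17.38.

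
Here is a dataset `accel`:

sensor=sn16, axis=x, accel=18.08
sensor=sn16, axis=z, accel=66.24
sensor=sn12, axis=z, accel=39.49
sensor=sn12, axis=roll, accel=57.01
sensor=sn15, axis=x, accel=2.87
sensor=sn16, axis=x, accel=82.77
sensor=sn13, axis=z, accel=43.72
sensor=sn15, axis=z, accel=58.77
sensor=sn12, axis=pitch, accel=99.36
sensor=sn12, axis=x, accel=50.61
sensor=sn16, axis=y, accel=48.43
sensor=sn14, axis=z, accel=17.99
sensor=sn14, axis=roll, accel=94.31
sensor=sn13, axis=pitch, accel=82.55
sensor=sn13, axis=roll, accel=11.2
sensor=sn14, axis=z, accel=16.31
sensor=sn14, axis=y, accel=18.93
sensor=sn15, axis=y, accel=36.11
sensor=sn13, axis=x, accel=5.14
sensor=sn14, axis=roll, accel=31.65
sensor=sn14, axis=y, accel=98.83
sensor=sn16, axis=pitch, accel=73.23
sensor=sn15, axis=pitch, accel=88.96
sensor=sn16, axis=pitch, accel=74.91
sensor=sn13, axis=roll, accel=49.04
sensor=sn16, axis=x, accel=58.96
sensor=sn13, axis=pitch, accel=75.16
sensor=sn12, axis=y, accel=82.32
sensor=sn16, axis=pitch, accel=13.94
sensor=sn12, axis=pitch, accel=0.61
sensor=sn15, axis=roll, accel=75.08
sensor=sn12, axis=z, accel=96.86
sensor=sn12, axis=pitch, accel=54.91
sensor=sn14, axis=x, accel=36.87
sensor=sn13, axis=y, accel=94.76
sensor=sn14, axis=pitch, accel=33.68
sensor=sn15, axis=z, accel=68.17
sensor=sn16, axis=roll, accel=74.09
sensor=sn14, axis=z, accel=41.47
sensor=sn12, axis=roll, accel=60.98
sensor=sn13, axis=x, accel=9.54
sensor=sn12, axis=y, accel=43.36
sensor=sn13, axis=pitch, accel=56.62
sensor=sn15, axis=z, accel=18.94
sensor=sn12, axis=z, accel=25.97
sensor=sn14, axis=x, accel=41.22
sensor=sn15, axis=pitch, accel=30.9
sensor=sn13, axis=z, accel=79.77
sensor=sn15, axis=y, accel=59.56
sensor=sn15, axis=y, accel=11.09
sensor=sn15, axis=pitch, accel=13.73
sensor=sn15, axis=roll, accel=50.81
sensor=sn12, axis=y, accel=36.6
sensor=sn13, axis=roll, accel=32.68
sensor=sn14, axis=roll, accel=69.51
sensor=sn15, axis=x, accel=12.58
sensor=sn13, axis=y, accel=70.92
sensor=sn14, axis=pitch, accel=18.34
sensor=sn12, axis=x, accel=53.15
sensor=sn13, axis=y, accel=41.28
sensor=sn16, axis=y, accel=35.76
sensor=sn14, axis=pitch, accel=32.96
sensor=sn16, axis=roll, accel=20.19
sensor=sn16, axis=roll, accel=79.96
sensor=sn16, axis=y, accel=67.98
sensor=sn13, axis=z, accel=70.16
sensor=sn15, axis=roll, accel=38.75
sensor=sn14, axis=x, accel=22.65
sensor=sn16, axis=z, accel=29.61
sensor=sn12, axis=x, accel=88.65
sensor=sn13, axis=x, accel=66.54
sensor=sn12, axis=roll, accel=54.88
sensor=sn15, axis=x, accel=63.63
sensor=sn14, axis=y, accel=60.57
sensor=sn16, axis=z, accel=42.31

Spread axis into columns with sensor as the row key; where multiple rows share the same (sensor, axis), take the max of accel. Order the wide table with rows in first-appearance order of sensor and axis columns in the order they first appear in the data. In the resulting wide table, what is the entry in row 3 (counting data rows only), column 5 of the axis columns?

With rows in first-appearance order of sensor, row 3 is sensor=sn15. axis columns in first-appearance order: x, z, roll, pitch, y; column 5 is y.
Long rows with sensor=sn15, axis=y: max(36.11, 59.56, 11.09) = 59.56.

59.56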